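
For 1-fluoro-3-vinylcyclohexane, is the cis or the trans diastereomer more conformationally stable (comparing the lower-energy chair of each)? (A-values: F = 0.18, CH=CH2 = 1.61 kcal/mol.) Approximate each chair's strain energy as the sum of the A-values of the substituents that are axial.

At 1,3 positions (parity same): cis → (e,e or a,a); trans → (a,e or e,a).
Best chair for cis: E = 0.00 kcal/mol; best chair for trans: E = 0.18 kcal/mol.
The cis isomer is lower by 0.18 kcal/mol.

cis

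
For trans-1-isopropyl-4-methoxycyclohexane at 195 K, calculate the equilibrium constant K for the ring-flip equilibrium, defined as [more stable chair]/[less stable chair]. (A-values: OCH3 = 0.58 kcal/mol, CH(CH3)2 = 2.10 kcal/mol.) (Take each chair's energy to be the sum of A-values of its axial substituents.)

K ≈ 1009

C1 and C4 have opposite parity, so for the trans isomer the two substituents are e,e in one chair and a,a in the other.
Chair I (methoxy axial, isopropyl axial): E = 2.68 kcal/mol; chair II (methoxy equatorial, isopropyl equatorial): E = 0.00 kcal/mol.
ΔG = 2.68 kcal/mol between the two chairs.
K = exp(ΔG/RT) with R = 1.987×10⁻³ kcal mol⁻¹ K⁻¹ and T = 195 K gives K ≈ 1.01e+03.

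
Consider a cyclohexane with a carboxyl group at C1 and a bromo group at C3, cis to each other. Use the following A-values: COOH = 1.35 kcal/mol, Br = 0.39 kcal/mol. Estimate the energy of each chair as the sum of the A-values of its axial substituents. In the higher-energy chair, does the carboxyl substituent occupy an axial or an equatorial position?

axial

C1 and C3 have the same parity, so for the cis isomer the two substituents are e,e in one chair and a,a in the other.
Chair I (carboxyl axial, bromo axial): E = 1.74 kcal/mol.
Chair II (carboxyl equatorial, bromo equatorial): E = 0.00 kcal/mol.
Chair I is the less stable (higher-energy) conformer, and in that chair the carboxyl group is axial.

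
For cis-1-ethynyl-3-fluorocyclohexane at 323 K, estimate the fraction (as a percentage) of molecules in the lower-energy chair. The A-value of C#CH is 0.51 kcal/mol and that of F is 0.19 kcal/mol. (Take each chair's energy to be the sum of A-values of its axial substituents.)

C1 and C3 have the same parity, so for the cis isomer the two substituents are e,e in one chair and a,a in the other.
Chair I (ethynyl axial, fluoro axial): E = 0.70 kcal/mol; chair II (ethynyl equatorial, fluoro equatorial): E = 0.00 kcal/mol.
ΔG = 0.70 kcal/mol between the two chairs.
K = exp(ΔG/RT) with R = 1.987×10⁻³ kcal mol⁻¹ K⁻¹ and T = 323 K gives K ≈ 2.98.
Fraction in the lower-energy chair = K/(K+1) = 74.9%.

74.9%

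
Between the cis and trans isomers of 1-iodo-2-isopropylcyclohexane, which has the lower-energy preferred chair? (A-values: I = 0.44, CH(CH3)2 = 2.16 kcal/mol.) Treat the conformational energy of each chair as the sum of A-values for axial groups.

trans

At 1,2 positions (parity opposite): cis → (a,e or e,a); trans → (e,e or a,a).
Best chair for cis: E = 0.44 kcal/mol; best chair for trans: E = 0.00 kcal/mol.
The trans isomer is lower by 0.44 kcal/mol.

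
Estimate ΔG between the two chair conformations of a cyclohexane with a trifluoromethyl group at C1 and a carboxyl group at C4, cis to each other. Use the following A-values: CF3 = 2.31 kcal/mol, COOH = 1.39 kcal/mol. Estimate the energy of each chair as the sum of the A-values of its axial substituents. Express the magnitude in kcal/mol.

0.92 kcal/mol

C1 and C4 have opposite parity, so for the cis isomer the two substituents are one axial and one equatorial in each chair.
Chair I (trifluoromethyl axial, carboxyl equatorial): E = 2.31 kcal/mol.
Chair II (trifluoromethyl equatorial, carboxyl axial): E = 1.39 kcal/mol.
ΔE = 2.31 − 1.39 = 0.92 kcal/mol; chair II is more stable.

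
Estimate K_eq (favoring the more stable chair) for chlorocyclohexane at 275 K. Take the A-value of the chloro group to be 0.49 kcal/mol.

One chair has the chloro group axial (E = 0.49 kcal/mol) and the other has it equatorial (E = 0).
ΔG = 0.49 kcal/mol between the two chairs.
K = exp(ΔG/RT) with R = 1.987×10⁻³ kcal mol⁻¹ K⁻¹ and T = 275 K gives K ≈ 2.45.

K ≈ 2.45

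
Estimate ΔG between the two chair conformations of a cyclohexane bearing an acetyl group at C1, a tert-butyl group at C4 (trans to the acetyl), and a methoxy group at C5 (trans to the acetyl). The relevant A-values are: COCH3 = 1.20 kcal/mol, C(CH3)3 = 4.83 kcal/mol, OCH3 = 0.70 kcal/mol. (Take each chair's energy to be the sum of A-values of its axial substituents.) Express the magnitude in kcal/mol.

5.33 kcal/mol

Chair I (acetyl axial, tert-butyl axial, methoxy equatorial): E = 6.03 kcal/mol.
Chair II (acetyl equatorial, tert-butyl equatorial, methoxy axial): E = 0.70 kcal/mol.
ΔE = 6.03 − 0.70 = 5.33 kcal/mol; chair II is more stable.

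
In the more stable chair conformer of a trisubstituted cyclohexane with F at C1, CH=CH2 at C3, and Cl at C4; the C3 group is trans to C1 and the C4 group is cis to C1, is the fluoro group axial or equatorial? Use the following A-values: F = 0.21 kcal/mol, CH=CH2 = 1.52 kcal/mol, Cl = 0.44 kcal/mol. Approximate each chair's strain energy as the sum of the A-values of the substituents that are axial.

Chair I (fluoro axial, vinyl equatorial, chloro equatorial): E = 0.21 kcal/mol.
Chair II (fluoro equatorial, vinyl axial, chloro axial): E = 1.96 kcal/mol.
Chair I is the more stable (lower-energy) conformer, and in that chair the fluoro group is axial.

axial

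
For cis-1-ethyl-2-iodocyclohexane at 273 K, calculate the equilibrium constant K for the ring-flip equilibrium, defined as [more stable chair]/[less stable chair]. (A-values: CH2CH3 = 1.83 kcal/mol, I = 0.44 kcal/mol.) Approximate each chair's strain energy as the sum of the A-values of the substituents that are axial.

C1 and C2 have opposite parity, so for the cis isomer the two substituents are one axial and one equatorial in each chair.
Chair I (ethyl axial, iodo equatorial): E = 1.83 kcal/mol; chair II (ethyl equatorial, iodo axial): E = 0.44 kcal/mol.
ΔG = 1.39 kcal/mol between the two chairs.
K = exp(ΔG/RT) with R = 1.987×10⁻³ kcal mol⁻¹ K⁻¹ and T = 273 K gives K ≈ 13.

K ≈ 13.0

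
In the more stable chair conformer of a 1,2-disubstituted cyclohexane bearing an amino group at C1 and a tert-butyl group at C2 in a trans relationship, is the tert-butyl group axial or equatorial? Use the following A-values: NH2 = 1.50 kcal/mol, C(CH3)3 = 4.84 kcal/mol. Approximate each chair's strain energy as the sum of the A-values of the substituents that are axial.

C1 and C2 have opposite parity, so for the trans isomer the two substituents are e,e in one chair and a,a in the other.
Chair I (amino axial, tert-butyl axial): E = 6.34 kcal/mol.
Chair II (amino equatorial, tert-butyl equatorial): E = 0.00 kcal/mol.
Chair II is the more stable (lower-energy) conformer, and in that chair the tert-butyl group is equatorial.

equatorial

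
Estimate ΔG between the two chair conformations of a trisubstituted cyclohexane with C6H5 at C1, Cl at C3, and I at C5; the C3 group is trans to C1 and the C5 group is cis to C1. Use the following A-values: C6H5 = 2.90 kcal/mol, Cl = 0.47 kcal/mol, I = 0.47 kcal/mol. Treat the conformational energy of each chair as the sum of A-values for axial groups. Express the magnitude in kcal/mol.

Chair I (phenyl axial, chloro equatorial, iodo axial): E = 3.37 kcal/mol.
Chair II (phenyl equatorial, chloro axial, iodo equatorial): E = 0.47 kcal/mol.
ΔE = 3.37 − 0.47 = 2.90 kcal/mol; chair II is more stable.

2.90 kcal/mol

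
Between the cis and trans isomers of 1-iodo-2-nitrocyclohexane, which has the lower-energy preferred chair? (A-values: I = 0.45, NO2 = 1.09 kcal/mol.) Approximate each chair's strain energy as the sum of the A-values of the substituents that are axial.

trans

At 1,2 positions (parity opposite): cis → (a,e or e,a); trans → (e,e or a,a).
Best chair for cis: E = 0.45 kcal/mol; best chair for trans: E = 0.00 kcal/mol.
The trans isomer is lower by 0.45 kcal/mol.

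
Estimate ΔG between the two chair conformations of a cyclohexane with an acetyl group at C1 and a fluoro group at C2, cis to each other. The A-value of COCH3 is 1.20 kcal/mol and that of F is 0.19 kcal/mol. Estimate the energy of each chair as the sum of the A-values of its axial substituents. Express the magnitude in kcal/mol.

C1 and C2 have opposite parity, so for the cis isomer the two substituents are one axial and one equatorial in each chair.
Chair I (acetyl axial, fluoro equatorial): E = 1.20 kcal/mol.
Chair II (acetyl equatorial, fluoro axial): E = 0.19 kcal/mol.
ΔE = 1.20 − 0.19 = 1.01 kcal/mol; chair II is more stable.

1.01 kcal/mol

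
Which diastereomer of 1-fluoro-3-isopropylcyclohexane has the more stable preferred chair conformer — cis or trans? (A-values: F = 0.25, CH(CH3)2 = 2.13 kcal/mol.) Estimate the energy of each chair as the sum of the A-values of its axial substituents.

At 1,3 positions (parity same): cis → (e,e or a,a); trans → (a,e or e,a).
Best chair for cis: E = 0.00 kcal/mol; best chair for trans: E = 0.25 kcal/mol.
The cis isomer is lower by 0.25 kcal/mol.

cis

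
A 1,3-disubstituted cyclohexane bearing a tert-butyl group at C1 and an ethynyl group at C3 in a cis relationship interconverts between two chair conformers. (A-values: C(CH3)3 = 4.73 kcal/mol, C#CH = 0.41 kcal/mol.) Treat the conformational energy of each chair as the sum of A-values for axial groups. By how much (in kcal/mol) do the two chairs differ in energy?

C1 and C3 have the same parity, so for the cis isomer the two substituents are e,e in one chair and a,a in the other.
Chair I (tert-butyl axial, ethynyl axial): E = 5.14 kcal/mol.
Chair II (tert-butyl equatorial, ethynyl equatorial): E = 0.00 kcal/mol.
ΔE = 5.14 − 0.00 = 5.14 kcal/mol; chair II is more stable.

5.14 kcal/mol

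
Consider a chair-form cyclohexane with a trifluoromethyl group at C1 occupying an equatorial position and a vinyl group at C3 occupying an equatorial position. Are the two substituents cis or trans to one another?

cis

C1 and C3 have the same parity, so their axial bonds point in the same direction.
With same-parity carbons, two substituents on the same face are both axial or both equatorial; opposite faces give one of each.
Here the groups are equatorial/equatorial → same face → cis.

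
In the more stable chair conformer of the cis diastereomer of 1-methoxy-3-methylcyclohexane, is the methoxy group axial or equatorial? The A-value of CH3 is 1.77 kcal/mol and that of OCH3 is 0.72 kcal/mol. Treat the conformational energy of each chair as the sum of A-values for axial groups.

C1 and C3 have the same parity, so for the cis isomer the two substituents are e,e in one chair and a,a in the other.
Chair I (methyl axial, methoxy axial): E = 2.49 kcal/mol.
Chair II (methyl equatorial, methoxy equatorial): E = 0.00 kcal/mol.
Chair II is the more stable (lower-energy) conformer, and in that chair the methoxy group is equatorial.

equatorial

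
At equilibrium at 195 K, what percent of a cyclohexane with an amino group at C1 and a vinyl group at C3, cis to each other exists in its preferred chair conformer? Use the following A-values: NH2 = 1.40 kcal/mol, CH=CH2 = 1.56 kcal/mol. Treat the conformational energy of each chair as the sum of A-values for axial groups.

C1 and C3 have the same parity, so for the cis isomer the two substituents are e,e in one chair and a,a in the other.
Chair I (amino axial, vinyl axial): E = 2.96 kcal/mol; chair II (amino equatorial, vinyl equatorial): E = 0.00 kcal/mol.
ΔG = 2.96 kcal/mol between the two chairs.
K = exp(ΔG/RT) with R = 1.987×10⁻³ kcal mol⁻¹ K⁻¹ and T = 195 K gives K ≈ 2.08e+03.
Fraction in the lower-energy chair = K/(K+1) = 100.0%.

100.0%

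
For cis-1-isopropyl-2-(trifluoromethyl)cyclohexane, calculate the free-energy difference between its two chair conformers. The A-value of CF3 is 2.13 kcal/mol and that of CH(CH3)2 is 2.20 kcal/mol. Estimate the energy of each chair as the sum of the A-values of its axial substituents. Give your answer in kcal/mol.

C1 and C2 have opposite parity, so for the cis isomer the two substituents are one axial and one equatorial in each chair.
Chair I (trifluoromethyl axial, isopropyl equatorial): E = 2.13 kcal/mol.
Chair II (trifluoromethyl equatorial, isopropyl axial): E = 2.20 kcal/mol.
ΔE = 2.20 − 2.13 = 0.07 kcal/mol; chair I is more stable.

0.07 kcal/mol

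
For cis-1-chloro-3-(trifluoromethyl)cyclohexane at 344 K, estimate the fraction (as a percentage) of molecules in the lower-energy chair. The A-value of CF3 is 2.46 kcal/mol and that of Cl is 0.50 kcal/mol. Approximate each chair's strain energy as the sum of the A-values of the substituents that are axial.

98.7%

C1 and C3 have the same parity, so for the cis isomer the two substituents are e,e in one chair and a,a in the other.
Chair I (trifluoromethyl axial, chloro axial): E = 2.96 kcal/mol; chair II (trifluoromethyl equatorial, chloro equatorial): E = 0.00 kcal/mol.
ΔG = 2.96 kcal/mol between the two chairs.
K = exp(ΔG/RT) with R = 1.987×10⁻³ kcal mol⁻¹ K⁻¹ and T = 344 K gives K ≈ 76.
Fraction in the lower-energy chair = K/(K+1) = 98.7%.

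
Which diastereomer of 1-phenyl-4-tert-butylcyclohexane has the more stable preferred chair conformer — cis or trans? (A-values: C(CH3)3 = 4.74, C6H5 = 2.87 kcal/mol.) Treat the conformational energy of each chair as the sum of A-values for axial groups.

trans

At 1,4 positions (parity opposite): cis → (a,e or e,a); trans → (e,e or a,a).
Best chair for cis: E = 2.87 kcal/mol; best chair for trans: E = 0.00 kcal/mol.
The trans isomer is lower by 2.87 kcal/mol.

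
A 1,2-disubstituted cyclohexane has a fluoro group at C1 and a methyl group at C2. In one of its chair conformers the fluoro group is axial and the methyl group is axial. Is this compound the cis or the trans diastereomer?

C1 and C2 have opposite parity, so their axial bonds point in opposite directions.
With opposite-parity carbons, two substituents on the same face are one axial and one equatorial; opposite faces give both axial or both equatorial.
Here the groups are axial/axial → opposite face → trans.

trans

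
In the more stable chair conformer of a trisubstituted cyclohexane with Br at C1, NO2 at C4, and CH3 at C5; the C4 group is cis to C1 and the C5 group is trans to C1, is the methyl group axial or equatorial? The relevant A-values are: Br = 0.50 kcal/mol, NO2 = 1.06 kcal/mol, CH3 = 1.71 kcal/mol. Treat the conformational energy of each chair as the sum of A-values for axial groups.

equatorial

Chair I (bromo axial, nitro equatorial, methyl equatorial): E = 0.50 kcal/mol.
Chair II (bromo equatorial, nitro axial, methyl axial): E = 2.77 kcal/mol.
Chair I is the more stable (lower-energy) conformer, and in that chair the methyl group is equatorial.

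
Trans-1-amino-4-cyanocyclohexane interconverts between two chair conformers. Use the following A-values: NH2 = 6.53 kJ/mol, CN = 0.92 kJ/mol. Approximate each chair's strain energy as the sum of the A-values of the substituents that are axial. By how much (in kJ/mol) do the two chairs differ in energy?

C1 and C4 have opposite parity, so for the trans isomer the two substituents are e,e in one chair and a,a in the other.
Chair I (amino axial, cyano axial): E = 7.45 kJ/mol.
Chair II (amino equatorial, cyano equatorial): E = 0.00 kJ/mol.
ΔE = 7.45 − 0.00 = 7.45 kJ/mol; chair II is more stable.

7.45 kJ/mol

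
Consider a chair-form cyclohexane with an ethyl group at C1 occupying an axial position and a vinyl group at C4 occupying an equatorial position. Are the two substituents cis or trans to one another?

cis

C1 and C4 have opposite parity, so their axial bonds point in opposite directions.
With opposite-parity carbons, two substituents on the same face are one axial and one equatorial; opposite faces give both axial or both equatorial.
Here the groups are axial/equatorial → same face → cis.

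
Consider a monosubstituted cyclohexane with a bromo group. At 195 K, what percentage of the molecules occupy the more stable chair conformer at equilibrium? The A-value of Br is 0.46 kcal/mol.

One chair has the bromo group axial (E = 0.46 kcal/mol) and the other has it equatorial (E = 0).
ΔG = 0.46 kcal/mol between the two chairs.
K = exp(ΔG/RT) with R = 1.987×10⁻³ kcal mol⁻¹ K⁻¹ and T = 195 K gives K ≈ 3.28.
Fraction in the lower-energy chair = K/(K+1) = 76.6%.

76.6%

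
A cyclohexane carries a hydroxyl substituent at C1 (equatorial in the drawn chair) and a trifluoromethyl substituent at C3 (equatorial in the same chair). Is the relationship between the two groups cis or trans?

cis

C1 and C3 have the same parity, so their axial bonds point in the same direction.
With same-parity carbons, two substituents on the same face are both axial or both equatorial; opposite faces give one of each.
Here the groups are equatorial/equatorial → same face → cis.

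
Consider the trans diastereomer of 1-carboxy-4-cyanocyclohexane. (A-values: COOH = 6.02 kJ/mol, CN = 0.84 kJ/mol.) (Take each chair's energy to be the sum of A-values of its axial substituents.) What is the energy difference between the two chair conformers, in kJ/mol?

6.86 kJ/mol

C1 and C4 have opposite parity, so for the trans isomer the two substituents are e,e in one chair and a,a in the other.
Chair I (carboxyl axial, cyano axial): E = 6.86 kJ/mol.
Chair II (carboxyl equatorial, cyano equatorial): E = 0.00 kJ/mol.
ΔE = 6.86 − 0.00 = 6.86 kJ/mol; chair II is more stable.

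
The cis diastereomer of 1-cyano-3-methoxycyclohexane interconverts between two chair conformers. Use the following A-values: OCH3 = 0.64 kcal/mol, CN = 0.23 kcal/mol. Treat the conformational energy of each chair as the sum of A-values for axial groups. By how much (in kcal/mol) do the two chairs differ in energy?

0.87 kcal/mol

C1 and C3 have the same parity, so for the cis isomer the two substituents are e,e in one chair and a,a in the other.
Chair I (methoxy axial, cyano axial): E = 0.87 kcal/mol.
Chair II (methoxy equatorial, cyano equatorial): E = 0.00 kcal/mol.
ΔE = 0.87 − 0.00 = 0.87 kcal/mol; chair II is more stable.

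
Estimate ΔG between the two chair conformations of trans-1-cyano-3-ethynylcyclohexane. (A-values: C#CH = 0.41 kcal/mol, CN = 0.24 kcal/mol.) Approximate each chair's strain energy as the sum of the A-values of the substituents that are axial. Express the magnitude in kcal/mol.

0.17 kcal/mol

C1 and C3 have the same parity, so for the trans isomer the two substituents are one axial and one equatorial in each chair.
Chair I (ethynyl axial, cyano equatorial): E = 0.41 kcal/mol.
Chair II (ethynyl equatorial, cyano axial): E = 0.24 kcal/mol.
ΔE = 0.41 − 0.24 = 0.17 kcal/mol; chair II is more stable.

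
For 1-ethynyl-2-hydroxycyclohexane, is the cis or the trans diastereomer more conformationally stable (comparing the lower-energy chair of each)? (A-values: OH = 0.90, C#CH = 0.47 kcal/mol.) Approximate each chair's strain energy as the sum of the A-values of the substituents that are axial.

At 1,2 positions (parity opposite): cis → (a,e or e,a); trans → (e,e or a,a).
Best chair for cis: E = 0.47 kcal/mol; best chair for trans: E = 0.00 kcal/mol.
The trans isomer is lower by 0.47 kcal/mol.

trans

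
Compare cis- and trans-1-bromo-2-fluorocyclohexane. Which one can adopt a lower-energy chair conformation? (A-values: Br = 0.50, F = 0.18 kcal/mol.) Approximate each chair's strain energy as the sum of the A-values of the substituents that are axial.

trans

At 1,2 positions (parity opposite): cis → (a,e or e,a); trans → (e,e or a,a).
Best chair for cis: E = 0.18 kcal/mol; best chair for trans: E = 0.00 kcal/mol.
The trans isomer is lower by 0.18 kcal/mol.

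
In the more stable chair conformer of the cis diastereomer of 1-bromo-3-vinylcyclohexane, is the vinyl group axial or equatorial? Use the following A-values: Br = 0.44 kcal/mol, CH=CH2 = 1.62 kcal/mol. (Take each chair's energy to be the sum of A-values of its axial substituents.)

equatorial

C1 and C3 have the same parity, so for the cis isomer the two substituents are e,e in one chair and a,a in the other.
Chair I (bromo axial, vinyl axial): E = 2.06 kcal/mol.
Chair II (bromo equatorial, vinyl equatorial): E = 0.00 kcal/mol.
Chair II is the more stable (lower-energy) conformer, and in that chair the vinyl group is equatorial.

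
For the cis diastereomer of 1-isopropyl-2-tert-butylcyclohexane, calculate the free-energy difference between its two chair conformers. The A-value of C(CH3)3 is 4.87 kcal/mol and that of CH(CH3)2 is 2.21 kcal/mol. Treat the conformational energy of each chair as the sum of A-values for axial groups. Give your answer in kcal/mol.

2.66 kcal/mol

C1 and C2 have opposite parity, so for the cis isomer the two substituents are one axial and one equatorial in each chair.
Chair I (tert-butyl axial, isopropyl equatorial): E = 4.87 kcal/mol.
Chair II (tert-butyl equatorial, isopropyl axial): E = 2.21 kcal/mol.
ΔE = 4.87 − 2.21 = 2.66 kcal/mol; chair II is more stable.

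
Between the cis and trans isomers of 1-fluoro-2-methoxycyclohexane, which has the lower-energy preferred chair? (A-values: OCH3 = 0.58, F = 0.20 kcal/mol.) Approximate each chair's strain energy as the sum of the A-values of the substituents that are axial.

At 1,2 positions (parity opposite): cis → (a,e or e,a); trans → (e,e or a,a).
Best chair for cis: E = 0.20 kcal/mol; best chair for trans: E = 0.00 kcal/mol.
The trans isomer is lower by 0.20 kcal/mol.

trans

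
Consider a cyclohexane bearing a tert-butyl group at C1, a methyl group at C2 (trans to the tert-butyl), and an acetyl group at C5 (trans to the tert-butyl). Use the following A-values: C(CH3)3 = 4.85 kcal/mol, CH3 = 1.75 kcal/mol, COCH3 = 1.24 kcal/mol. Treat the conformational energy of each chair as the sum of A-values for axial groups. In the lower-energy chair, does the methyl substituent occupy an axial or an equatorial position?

Chair I (tert-butyl axial, methyl axial, acetyl equatorial): E = 6.60 kcal/mol.
Chair II (tert-butyl equatorial, methyl equatorial, acetyl axial): E = 1.24 kcal/mol.
Chair II is the more stable (lower-energy) conformer, and in that chair the methyl group is equatorial.

equatorial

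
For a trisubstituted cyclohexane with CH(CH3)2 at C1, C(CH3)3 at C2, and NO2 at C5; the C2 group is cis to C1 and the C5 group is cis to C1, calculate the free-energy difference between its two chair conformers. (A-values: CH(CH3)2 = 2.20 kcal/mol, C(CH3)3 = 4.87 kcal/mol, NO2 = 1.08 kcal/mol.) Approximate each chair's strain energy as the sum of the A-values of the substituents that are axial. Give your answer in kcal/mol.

Chair I (isopropyl axial, tert-butyl equatorial, nitro axial): E = 3.28 kcal/mol.
Chair II (isopropyl equatorial, tert-butyl axial, nitro equatorial): E = 4.87 kcal/mol.
ΔE = 4.87 − 3.28 = 1.59 kcal/mol; chair I is more stable.

1.59 kcal/mol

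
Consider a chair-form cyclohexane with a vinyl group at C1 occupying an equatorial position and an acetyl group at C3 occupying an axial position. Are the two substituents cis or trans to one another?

trans

C1 and C3 have the same parity, so their axial bonds point in the same direction.
With same-parity carbons, two substituents on the same face are both axial or both equatorial; opposite faces give one of each.
Here the groups are equatorial/axial → opposite face → trans.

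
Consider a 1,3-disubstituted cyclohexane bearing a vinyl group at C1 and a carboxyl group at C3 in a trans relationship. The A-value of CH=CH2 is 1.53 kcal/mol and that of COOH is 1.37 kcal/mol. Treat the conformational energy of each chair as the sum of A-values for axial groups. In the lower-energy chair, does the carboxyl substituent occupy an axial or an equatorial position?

C1 and C3 have the same parity, so for the trans isomer the two substituents are one axial and one equatorial in each chair.
Chair I (vinyl axial, carboxyl equatorial): E = 1.53 kcal/mol.
Chair II (vinyl equatorial, carboxyl axial): E = 1.37 kcal/mol.
Chair II is the more stable (lower-energy) conformer, and in that chair the carboxyl group is axial.

axial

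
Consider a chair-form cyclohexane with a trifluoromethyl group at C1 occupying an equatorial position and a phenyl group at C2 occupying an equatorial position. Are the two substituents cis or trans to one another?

C1 and C2 have opposite parity, so their axial bonds point in opposite directions.
With opposite-parity carbons, two substituents on the same face are one axial and one equatorial; opposite faces give both axial or both equatorial.
Here the groups are equatorial/equatorial → opposite face → trans.

trans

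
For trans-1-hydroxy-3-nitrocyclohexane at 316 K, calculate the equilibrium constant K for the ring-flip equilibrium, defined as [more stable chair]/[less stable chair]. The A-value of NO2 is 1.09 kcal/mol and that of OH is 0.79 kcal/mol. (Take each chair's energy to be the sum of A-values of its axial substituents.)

K ≈ 1.61

C1 and C3 have the same parity, so for the trans isomer the two substituents are one axial and one equatorial in each chair.
Chair I (nitro axial, hydroxyl equatorial): E = 1.09 kcal/mol; chair II (nitro equatorial, hydroxyl axial): E = 0.79 kcal/mol.
ΔG = 0.30 kcal/mol between the two chairs.
K = exp(ΔG/RT) with R = 1.987×10⁻³ kcal mol⁻¹ K⁻¹ and T = 316 K gives K ≈ 1.61.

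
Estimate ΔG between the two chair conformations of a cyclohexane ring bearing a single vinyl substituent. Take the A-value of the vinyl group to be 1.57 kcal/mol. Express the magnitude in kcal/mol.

A monosubstituted cyclohexane has one chair with the vinyl group axial (E = A = 1.57 kcal/mol) and one with it equatorial (E = 0).
ΔE = 1.57 − 0 = 1.57 kcal/mol.

1.57 kcal/mol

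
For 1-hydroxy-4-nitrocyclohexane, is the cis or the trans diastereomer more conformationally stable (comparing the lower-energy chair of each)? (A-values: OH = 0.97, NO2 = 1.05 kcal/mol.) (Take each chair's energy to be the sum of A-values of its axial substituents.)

At 1,4 positions (parity opposite): cis → (a,e or e,a); trans → (e,e or a,a).
Best chair for cis: E = 0.97 kcal/mol; best chair for trans: E = 0.00 kcal/mol.
The trans isomer is lower by 0.97 kcal/mol.

trans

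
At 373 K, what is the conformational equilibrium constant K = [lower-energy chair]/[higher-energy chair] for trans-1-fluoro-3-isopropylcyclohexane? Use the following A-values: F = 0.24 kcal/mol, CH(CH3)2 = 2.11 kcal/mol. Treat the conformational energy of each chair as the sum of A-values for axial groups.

K ≈ 12.5

C1 and C3 have the same parity, so for the trans isomer the two substituents are one axial and one equatorial in each chair.
Chair I (fluoro axial, isopropyl equatorial): E = 0.24 kcal/mol; chair II (fluoro equatorial, isopropyl axial): E = 2.11 kcal/mol.
ΔG = 1.87 kcal/mol between the two chairs.
K = exp(ΔG/RT) with R = 1.987×10⁻³ kcal mol⁻¹ K⁻¹ and T = 373 K gives K ≈ 12.5.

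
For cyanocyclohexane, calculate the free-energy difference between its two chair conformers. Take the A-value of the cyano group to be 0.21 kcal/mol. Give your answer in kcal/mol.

0.21 kcal/mol

A monosubstituted cyclohexane has one chair with the cyano group axial (E = A = 0.21 kcal/mol) and one with it equatorial (E = 0).
ΔE = 0.21 − 0 = 0.21 kcal/mol.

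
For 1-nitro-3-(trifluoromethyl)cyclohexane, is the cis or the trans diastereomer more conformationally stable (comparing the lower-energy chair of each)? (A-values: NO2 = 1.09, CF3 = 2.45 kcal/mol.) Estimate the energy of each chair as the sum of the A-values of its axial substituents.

cis

At 1,3 positions (parity same): cis → (e,e or a,a); trans → (a,e or e,a).
Best chair for cis: E = 0.00 kcal/mol; best chair for trans: E = 1.09 kcal/mol.
The cis isomer is lower by 1.09 kcal/mol.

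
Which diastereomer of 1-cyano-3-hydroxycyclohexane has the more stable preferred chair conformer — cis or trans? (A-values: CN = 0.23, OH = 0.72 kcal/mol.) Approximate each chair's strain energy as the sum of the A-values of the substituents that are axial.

At 1,3 positions (parity same): cis → (e,e or a,a); trans → (a,e or e,a).
Best chair for cis: E = 0.00 kcal/mol; best chair for trans: E = 0.23 kcal/mol.
The cis isomer is lower by 0.23 kcal/mol.

cis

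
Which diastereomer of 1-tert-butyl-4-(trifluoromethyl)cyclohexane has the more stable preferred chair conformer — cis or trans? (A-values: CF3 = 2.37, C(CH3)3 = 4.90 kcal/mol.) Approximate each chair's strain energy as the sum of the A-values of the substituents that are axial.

At 1,4 positions (parity opposite): cis → (a,e or e,a); trans → (e,e or a,a).
Best chair for cis: E = 2.37 kcal/mol; best chair for trans: E = 0.00 kcal/mol.
The trans isomer is lower by 2.37 kcal/mol.

trans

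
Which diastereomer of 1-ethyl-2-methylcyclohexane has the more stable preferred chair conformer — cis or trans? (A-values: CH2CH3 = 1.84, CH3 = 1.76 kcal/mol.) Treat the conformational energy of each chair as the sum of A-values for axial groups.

trans

At 1,2 positions (parity opposite): cis → (a,e or e,a); trans → (e,e or a,a).
Best chair for cis: E = 1.76 kcal/mol; best chair for trans: E = 0.00 kcal/mol.
The trans isomer is lower by 1.76 kcal/mol.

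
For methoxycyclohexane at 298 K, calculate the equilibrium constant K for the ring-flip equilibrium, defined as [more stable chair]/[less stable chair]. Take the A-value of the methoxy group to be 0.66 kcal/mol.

One chair has the methoxy group axial (E = 0.66 kcal/mol) and the other has it equatorial (E = 0).
ΔG = 0.66 kcal/mol between the two chairs.
K = exp(ΔG/RT) with R = 1.987×10⁻³ kcal mol⁻¹ K⁻¹ and T = 298 K gives K ≈ 3.05.

K ≈ 3.05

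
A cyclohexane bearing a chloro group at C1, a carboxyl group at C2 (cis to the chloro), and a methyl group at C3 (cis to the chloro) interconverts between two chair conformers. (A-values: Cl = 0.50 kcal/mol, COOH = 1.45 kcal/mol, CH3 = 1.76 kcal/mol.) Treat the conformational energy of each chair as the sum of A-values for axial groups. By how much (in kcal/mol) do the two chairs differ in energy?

Chair I (chloro axial, carboxyl equatorial, methyl axial): E = 2.26 kcal/mol.
Chair II (chloro equatorial, carboxyl axial, methyl equatorial): E = 1.45 kcal/mol.
ΔE = 2.26 − 1.45 = 0.81 kcal/mol; chair II is more stable.

0.81 kcal/mol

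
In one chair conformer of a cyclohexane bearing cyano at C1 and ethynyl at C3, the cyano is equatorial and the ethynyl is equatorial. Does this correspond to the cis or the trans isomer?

cis

C1 and C3 have the same parity, so their axial bonds point in the same direction.
With same-parity carbons, two substituents on the same face are both axial or both equatorial; opposite faces give one of each.
Here the groups are equatorial/equatorial → same face → cis.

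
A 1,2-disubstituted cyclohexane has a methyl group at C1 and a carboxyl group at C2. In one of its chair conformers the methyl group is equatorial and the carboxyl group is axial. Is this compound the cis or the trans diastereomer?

cis

C1 and C2 have opposite parity, so their axial bonds point in opposite directions.
With opposite-parity carbons, two substituents on the same face are one axial and one equatorial; opposite faces give both axial or both equatorial.
Here the groups are equatorial/axial → same face → cis.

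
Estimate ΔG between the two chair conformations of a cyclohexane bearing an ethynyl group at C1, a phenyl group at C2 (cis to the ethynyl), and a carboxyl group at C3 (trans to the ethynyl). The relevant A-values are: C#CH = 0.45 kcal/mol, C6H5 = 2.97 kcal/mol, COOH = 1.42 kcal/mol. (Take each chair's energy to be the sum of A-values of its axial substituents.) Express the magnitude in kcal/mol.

Chair I (ethynyl axial, phenyl equatorial, carboxyl equatorial): E = 0.45 kcal/mol.
Chair II (ethynyl equatorial, phenyl axial, carboxyl axial): E = 4.39 kcal/mol.
ΔE = 4.39 − 0.45 = 3.94 kcal/mol; chair I is more stable.

3.94 kcal/mol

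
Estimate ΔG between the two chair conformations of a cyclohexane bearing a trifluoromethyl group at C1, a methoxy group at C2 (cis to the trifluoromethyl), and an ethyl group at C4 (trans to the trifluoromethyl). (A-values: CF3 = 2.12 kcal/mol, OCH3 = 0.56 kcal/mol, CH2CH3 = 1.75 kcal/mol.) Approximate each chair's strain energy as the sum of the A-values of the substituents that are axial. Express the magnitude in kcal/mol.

3.31 kcal/mol

Chair I (trifluoromethyl axial, methoxy equatorial, ethyl axial): E = 3.87 kcal/mol.
Chair II (trifluoromethyl equatorial, methoxy axial, ethyl equatorial): E = 0.56 kcal/mol.
ΔE = 3.87 − 0.56 = 3.31 kcal/mol; chair II is more stable.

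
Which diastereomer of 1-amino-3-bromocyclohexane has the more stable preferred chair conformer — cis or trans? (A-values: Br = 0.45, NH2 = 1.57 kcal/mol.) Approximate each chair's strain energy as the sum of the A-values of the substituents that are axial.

cis

At 1,3 positions (parity same): cis → (e,e or a,a); trans → (a,e or e,a).
Best chair for cis: E = 0.00 kcal/mol; best chair for trans: E = 0.45 kcal/mol.
The cis isomer is lower by 0.45 kcal/mol.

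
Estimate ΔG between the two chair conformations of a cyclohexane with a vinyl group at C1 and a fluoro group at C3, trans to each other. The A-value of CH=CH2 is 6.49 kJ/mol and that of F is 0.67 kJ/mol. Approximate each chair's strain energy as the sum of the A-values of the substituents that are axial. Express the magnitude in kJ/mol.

C1 and C3 have the same parity, so for the trans isomer the two substituents are one axial and one equatorial in each chair.
Chair I (vinyl axial, fluoro equatorial): E = 6.49 kJ/mol.
Chair II (vinyl equatorial, fluoro axial): E = 0.67 kJ/mol.
ΔE = 6.49 − 0.67 = 5.82 kJ/mol; chair II is more stable.

5.82 kJ/mol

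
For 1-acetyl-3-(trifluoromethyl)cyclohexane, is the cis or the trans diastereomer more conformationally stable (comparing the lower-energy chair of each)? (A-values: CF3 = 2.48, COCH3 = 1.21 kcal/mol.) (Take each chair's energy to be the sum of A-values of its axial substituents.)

cis

At 1,3 positions (parity same): cis → (e,e or a,a); trans → (a,e or e,a).
Best chair for cis: E = 0.00 kcal/mol; best chair for trans: E = 1.21 kcal/mol.
The cis isomer is lower by 1.21 kcal/mol.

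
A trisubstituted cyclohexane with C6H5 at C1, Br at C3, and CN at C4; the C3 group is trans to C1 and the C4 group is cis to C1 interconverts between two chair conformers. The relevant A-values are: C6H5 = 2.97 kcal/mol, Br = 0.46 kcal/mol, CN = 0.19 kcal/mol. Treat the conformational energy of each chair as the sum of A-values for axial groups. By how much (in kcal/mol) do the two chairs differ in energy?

Chair I (phenyl axial, bromo equatorial, cyano equatorial): E = 2.97 kcal/mol.
Chair II (phenyl equatorial, bromo axial, cyano axial): E = 0.65 kcal/mol.
ΔE = 2.97 − 0.65 = 2.32 kcal/mol; chair II is more stable.

2.32 kcal/mol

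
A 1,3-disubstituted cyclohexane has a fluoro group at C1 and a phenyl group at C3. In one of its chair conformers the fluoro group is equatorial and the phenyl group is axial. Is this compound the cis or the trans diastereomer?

trans

C1 and C3 have the same parity, so their axial bonds point in the same direction.
With same-parity carbons, two substituents on the same face are both axial or both equatorial; opposite faces give one of each.
Here the groups are equatorial/axial → opposite face → trans.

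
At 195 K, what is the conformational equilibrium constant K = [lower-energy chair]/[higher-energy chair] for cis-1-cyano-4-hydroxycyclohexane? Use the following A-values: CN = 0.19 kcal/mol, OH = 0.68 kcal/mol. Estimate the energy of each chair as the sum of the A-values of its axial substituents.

C1 and C4 have opposite parity, so for the cis isomer the two substituents are one axial and one equatorial in each chair.
Chair I (cyano axial, hydroxyl equatorial): E = 0.19 kcal/mol; chair II (cyano equatorial, hydroxyl axial): E = 0.68 kcal/mol.
ΔG = 0.49 kcal/mol between the two chairs.
K = exp(ΔG/RT) with R = 1.987×10⁻³ kcal mol⁻¹ K⁻¹ and T = 195 K gives K ≈ 3.54.

K ≈ 3.54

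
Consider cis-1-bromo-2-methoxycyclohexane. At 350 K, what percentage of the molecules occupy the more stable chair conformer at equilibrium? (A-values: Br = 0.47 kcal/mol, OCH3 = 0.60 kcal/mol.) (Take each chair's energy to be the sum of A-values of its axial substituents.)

54.7%

C1 and C2 have opposite parity, so for the cis isomer the two substituents are one axial and one equatorial in each chair.
Chair I (bromo axial, methoxy equatorial): E = 0.47 kcal/mol; chair II (bromo equatorial, methoxy axial): E = 0.60 kcal/mol.
ΔG = 0.13 kcal/mol between the two chairs.
K = exp(ΔG/RT) with R = 1.987×10⁻³ kcal mol⁻¹ K⁻¹ and T = 350 K gives K ≈ 1.21.
Fraction in the lower-energy chair = K/(K+1) = 54.7%.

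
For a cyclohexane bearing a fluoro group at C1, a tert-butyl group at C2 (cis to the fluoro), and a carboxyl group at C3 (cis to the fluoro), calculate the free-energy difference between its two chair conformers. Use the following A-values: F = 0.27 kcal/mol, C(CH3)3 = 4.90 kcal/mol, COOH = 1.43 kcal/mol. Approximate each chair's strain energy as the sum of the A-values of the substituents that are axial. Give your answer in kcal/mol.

Chair I (fluoro axial, tert-butyl equatorial, carboxyl axial): E = 1.70 kcal/mol.
Chair II (fluoro equatorial, tert-butyl axial, carboxyl equatorial): E = 4.90 kcal/mol.
ΔE = 4.90 − 1.70 = 3.20 kcal/mol; chair I is more stable.

3.20 kcal/mol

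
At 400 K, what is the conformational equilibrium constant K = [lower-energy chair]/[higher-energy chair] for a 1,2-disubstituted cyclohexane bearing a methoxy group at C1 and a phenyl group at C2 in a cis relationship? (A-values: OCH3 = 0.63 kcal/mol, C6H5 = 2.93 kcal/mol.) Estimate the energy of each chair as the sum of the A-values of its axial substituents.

K ≈ 18.1

C1 and C2 have opposite parity, so for the cis isomer the two substituents are one axial and one equatorial in each chair.
Chair I (methoxy axial, phenyl equatorial): E = 0.63 kcal/mol; chair II (methoxy equatorial, phenyl axial): E = 2.93 kcal/mol.
ΔG = 2.30 kcal/mol between the two chairs.
K = exp(ΔG/RT) with R = 1.987×10⁻³ kcal mol⁻¹ K⁻¹ and T = 400 K gives K ≈ 18.1.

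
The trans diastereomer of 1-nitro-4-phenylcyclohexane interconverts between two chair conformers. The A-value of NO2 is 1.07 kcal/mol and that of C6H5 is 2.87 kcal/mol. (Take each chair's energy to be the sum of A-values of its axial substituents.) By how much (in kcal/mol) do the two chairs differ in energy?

C1 and C4 have opposite parity, so for the trans isomer the two substituents are e,e in one chair and a,a in the other.
Chair I (nitro axial, phenyl axial): E = 3.94 kcal/mol.
Chair II (nitro equatorial, phenyl equatorial): E = 0.00 kcal/mol.
ΔE = 3.94 − 0.00 = 3.94 kcal/mol; chair II is more stable.

3.94 kcal/mol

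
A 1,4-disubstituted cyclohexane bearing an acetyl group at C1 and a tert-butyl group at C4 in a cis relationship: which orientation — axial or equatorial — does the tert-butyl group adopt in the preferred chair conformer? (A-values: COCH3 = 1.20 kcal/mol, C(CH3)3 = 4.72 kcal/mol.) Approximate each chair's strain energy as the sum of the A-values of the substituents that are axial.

C1 and C4 have opposite parity, so for the cis isomer the two substituents are one axial and one equatorial in each chair.
Chair I (acetyl axial, tert-butyl equatorial): E = 1.20 kcal/mol.
Chair II (acetyl equatorial, tert-butyl axial): E = 4.72 kcal/mol.
Chair I is the more stable (lower-energy) conformer, and in that chair the tert-butyl group is equatorial.

equatorial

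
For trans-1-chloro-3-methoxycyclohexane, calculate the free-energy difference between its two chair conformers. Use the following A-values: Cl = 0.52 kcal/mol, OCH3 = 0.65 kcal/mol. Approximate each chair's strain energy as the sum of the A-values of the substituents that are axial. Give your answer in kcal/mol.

0.13 kcal/mol

C1 and C3 have the same parity, so for the trans isomer the two substituents are one axial and one equatorial in each chair.
Chair I (chloro axial, methoxy equatorial): E = 0.52 kcal/mol.
Chair II (chloro equatorial, methoxy axial): E = 0.65 kcal/mol.
ΔE = 0.65 − 0.52 = 0.13 kcal/mol; chair I is more stable.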